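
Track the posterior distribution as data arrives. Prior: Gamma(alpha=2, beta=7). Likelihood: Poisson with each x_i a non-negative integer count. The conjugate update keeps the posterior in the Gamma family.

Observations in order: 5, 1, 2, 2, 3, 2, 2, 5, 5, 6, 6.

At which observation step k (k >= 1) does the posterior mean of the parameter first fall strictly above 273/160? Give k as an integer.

obs 1: x=5 → posterior Gamma(7, 8)
obs 2: x=1 → posterior Gamma(8, 9)
obs 3: x=2 → posterior Gamma(10, 10)
obs 4: x=2 → posterior Gamma(12, 11)
obs 5: x=3 → posterior Gamma(15, 12)
obs 6: x=2 → posterior Gamma(17, 13)
obs 7: x=2 → posterior Gamma(19, 14)
obs 8: x=5 → posterior Gamma(24, 15)
obs 9: x=5 → posterior Gamma(29, 16)
obs 10: x=6 → posterior Gamma(35, 17)
obs 11: x=6 → posterior Gamma(41, 18)

k = 9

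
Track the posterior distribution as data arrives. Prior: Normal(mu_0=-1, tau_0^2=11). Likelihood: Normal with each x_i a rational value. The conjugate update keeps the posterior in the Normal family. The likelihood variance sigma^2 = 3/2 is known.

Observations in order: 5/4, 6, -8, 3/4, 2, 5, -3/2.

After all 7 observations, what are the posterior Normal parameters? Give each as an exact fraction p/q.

obs 1: x=5/4 → posterior Normal(49/50, 33/25)
obs 2: x=6 → posterior Normal(313/94, 33/47)
obs 3: x=-8 → posterior Normal(-13/46, 11/23)
obs 4: x=3/4 → posterior Normal(-3/91, 33/91)
obs 5: x=2 → posterior Normal(41/113, 33/113)
obs 6: x=5 → posterior Normal(151/135, 11/45)
obs 7: x=-3/2 → posterior Normal(118/157, 33/157)

mu_0=118/157, tau_0^2=33/157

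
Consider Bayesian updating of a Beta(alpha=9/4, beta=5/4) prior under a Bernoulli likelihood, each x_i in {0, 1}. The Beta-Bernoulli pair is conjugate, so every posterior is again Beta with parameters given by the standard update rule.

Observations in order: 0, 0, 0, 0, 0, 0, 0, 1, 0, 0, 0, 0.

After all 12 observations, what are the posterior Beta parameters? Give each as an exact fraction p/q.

alpha=13/4, beta=49/4

obs 1: x=0 → posterior Beta(9/4, 9/4)
obs 2: x=0 → posterior Beta(9/4, 13/4)
obs 3: x=0 → posterior Beta(9/4, 17/4)
obs 4: x=0 → posterior Beta(9/4, 21/4)
obs 5: x=0 → posterior Beta(9/4, 25/4)
obs 6: x=0 → posterior Beta(9/4, 29/4)
obs 7: x=0 → posterior Beta(9/4, 33/4)
obs 8: x=1 → posterior Beta(13/4, 33/4)
obs 9: x=0 → posterior Beta(13/4, 37/4)
obs 10: x=0 → posterior Beta(13/4, 41/4)
obs 11: x=0 → posterior Beta(13/4, 45/4)
obs 12: x=0 → posterior Beta(13/4, 49/4)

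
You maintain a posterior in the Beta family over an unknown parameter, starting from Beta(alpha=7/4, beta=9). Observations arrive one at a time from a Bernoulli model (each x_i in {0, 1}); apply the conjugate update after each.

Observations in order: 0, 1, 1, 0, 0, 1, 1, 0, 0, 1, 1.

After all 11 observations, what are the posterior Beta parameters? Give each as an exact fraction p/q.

alpha=31/4, beta=14

obs 1: x=0 → posterior Beta(7/4, 10)
obs 2: x=1 → posterior Beta(11/4, 10)
obs 3: x=1 → posterior Beta(15/4, 10)
obs 4: x=0 → posterior Beta(15/4, 11)
obs 5: x=0 → posterior Beta(15/4, 12)
obs 6: x=1 → posterior Beta(19/4, 12)
obs 7: x=1 → posterior Beta(23/4, 12)
obs 8: x=0 → posterior Beta(23/4, 13)
obs 9: x=0 → posterior Beta(23/4, 14)
obs 10: x=1 → posterior Beta(27/4, 14)
obs 11: x=1 → posterior Beta(31/4, 14)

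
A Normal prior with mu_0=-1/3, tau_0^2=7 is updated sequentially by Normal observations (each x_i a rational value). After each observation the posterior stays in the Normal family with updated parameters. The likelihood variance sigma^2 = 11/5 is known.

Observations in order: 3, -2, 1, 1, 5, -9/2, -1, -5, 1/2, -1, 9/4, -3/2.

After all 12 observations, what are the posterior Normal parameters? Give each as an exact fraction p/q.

obs 1: x=3 → posterior Normal(152/69, 77/46)
obs 2: x=-2 → posterior Normal(94/243, 77/81)
obs 3: x=1 → posterior Normal(199/348, 77/116)
obs 4: x=1 → posterior Normal(304/453, 77/151)
obs 5: x=5 → posterior Normal(829/558, 77/186)
obs 6: x=-9/2 → posterior Normal(713/1326, 77/221)
obs 7: x=-1 → posterior Normal(503/1536, 77/256)
obs 8: x=-5 → posterior Normal(-547/1746, 77/291)
obs 9: x=1/2 → posterior Normal(-221/978, 77/326)
obs 10: x=-1 → posterior Normal(-326/1083, 77/361)
obs 11: x=9/4 → posterior Normal(-359/4752, 7/36)
obs 12: x=-3/2 → posterior Normal(-989/5172, 77/431)

mu_0=-989/5172, tau_0^2=77/431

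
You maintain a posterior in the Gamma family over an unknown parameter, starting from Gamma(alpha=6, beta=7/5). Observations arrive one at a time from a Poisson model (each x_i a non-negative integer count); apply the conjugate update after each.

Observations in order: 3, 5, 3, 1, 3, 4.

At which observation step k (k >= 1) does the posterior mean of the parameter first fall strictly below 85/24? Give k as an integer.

obs 1: x=3 → posterior Gamma(9, 12/5)
obs 2: x=5 → posterior Gamma(14, 17/5)
obs 3: x=3 → posterior Gamma(17, 22/5)
obs 4: x=1 → posterior Gamma(18, 27/5)
obs 5: x=3 → posterior Gamma(21, 32/5)
obs 6: x=4 → posterior Gamma(25, 37/5)

k = 4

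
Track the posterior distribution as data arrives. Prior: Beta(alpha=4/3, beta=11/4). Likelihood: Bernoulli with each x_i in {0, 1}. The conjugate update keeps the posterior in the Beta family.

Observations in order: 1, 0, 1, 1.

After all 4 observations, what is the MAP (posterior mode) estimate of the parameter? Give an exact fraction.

40/73

obs 1: x=1 → posterior Beta(7/3, 11/4)
obs 2: x=0 → posterior Beta(7/3, 15/4)
obs 3: x=1 → posterior Beta(10/3, 15/4)
obs 4: x=1 → posterior Beta(13/3, 15/4)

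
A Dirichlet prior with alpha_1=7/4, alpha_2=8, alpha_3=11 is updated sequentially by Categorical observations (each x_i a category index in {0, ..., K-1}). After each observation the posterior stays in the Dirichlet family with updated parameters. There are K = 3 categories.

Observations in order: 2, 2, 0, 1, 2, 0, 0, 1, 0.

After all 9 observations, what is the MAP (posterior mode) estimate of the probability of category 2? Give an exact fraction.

obs 1: x=2 → posterior Dirichlet(7/4, 8, 12)
obs 2: x=2 → posterior Dirichlet(7/4, 8, 13)
obs 3: x=0 → posterior Dirichlet(11/4, 8, 13)
obs 4: x=1 → posterior Dirichlet(11/4, 9, 13)
obs 5: x=2 → posterior Dirichlet(11/4, 9, 14)
obs 6: x=0 → posterior Dirichlet(15/4, 9, 14)
obs 7: x=0 → posterior Dirichlet(19/4, 9, 14)
obs 8: x=1 → posterior Dirichlet(19/4, 10, 14)
obs 9: x=0 → posterior Dirichlet(23/4, 10, 14)

52/107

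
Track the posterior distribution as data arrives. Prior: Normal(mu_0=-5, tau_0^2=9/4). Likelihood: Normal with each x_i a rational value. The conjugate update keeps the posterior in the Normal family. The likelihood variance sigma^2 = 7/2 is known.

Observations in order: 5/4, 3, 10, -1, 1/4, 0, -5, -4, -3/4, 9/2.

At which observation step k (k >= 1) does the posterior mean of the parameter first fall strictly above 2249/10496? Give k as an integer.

k = 3

obs 1: x=5/4 → posterior Normal(-235/92, 63/46)
obs 2: x=3 → posterior Normal(-127/128, 63/64)
obs 3: x=10 → posterior Normal(233/164, 63/82)
obs 4: x=-1 → posterior Normal(197/200, 63/100)
obs 5: x=1/4 → posterior Normal(103/118, 63/118)
obs 6: x=0 → posterior Normal(103/136, 63/136)
obs 7: x=-5 → posterior Normal(13/154, 9/22)
obs 8: x=-4 → posterior Normal(-59/172, 63/172)
obs 9: x=-3/4 → posterior Normal(-29/76, 63/190)
obs 10: x=9/2 → posterior Normal(17/416, 63/208)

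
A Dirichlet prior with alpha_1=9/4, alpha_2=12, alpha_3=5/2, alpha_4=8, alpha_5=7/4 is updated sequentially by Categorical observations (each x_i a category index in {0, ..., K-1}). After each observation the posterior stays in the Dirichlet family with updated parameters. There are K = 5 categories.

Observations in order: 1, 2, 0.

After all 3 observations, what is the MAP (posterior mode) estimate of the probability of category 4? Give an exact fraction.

3/98

obs 1: x=1 → posterior Dirichlet(9/4, 13, 5/2, 8, 7/4)
obs 2: x=2 → posterior Dirichlet(9/4, 13, 7/2, 8, 7/4)
obs 3: x=0 → posterior Dirichlet(13/4, 13, 7/2, 8, 7/4)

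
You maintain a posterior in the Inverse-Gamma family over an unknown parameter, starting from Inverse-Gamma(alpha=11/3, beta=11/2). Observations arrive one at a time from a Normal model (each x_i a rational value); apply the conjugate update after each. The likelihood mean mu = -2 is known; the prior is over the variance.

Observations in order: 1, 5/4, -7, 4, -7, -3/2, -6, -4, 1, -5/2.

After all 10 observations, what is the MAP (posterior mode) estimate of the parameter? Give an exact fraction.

obs 1: x=1 → posterior Inverse-Gamma(25/6, 10)
obs 2: x=5/4 → posterior Inverse-Gamma(14/3, 489/32)
obs 3: x=-7 → posterior Inverse-Gamma(31/6, 889/32)
obs 4: x=4 → posterior Inverse-Gamma(17/3, 1465/32)
obs 5: x=-7 → posterior Inverse-Gamma(37/6, 1865/32)
obs 6: x=-3/2 → posterior Inverse-Gamma(20/3, 1869/32)
obs 7: x=-6 → posterior Inverse-Gamma(43/6, 2125/32)
obs 8: x=-4 → posterior Inverse-Gamma(23/3, 2189/32)
obs 9: x=1 → posterior Inverse-Gamma(49/6, 2333/32)
obs 10: x=-5/2 → posterior Inverse-Gamma(26/3, 2337/32)

7011/928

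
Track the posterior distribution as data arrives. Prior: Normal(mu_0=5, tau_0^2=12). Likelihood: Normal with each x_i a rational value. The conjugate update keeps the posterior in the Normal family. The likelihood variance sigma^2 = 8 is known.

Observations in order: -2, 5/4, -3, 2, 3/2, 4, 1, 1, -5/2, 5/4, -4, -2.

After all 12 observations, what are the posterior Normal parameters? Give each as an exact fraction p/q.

obs 1: x=-2 → posterior Normal(4/5, 24/5)
obs 2: x=5/4 → posterior Normal(31/32, 3)
obs 3: x=-3 → posterior Normal(-5/44, 24/11)
obs 4: x=2 → posterior Normal(19/56, 12/7)
obs 5: x=3/2 → posterior Normal(37/68, 24/17)
obs 6: x=4 → posterior Normal(17/16, 6/5)
obs 7: x=1 → posterior Normal(97/92, 24/23)
obs 8: x=1 → posterior Normal(109/104, 12/13)
obs 9: x=-5/2 → posterior Normal(79/116, 24/29)
obs 10: x=5/4 → posterior Normal(47/64, 3/4)
obs 11: x=-4 → posterior Normal(23/70, 24/35)
obs 12: x=-2 → posterior Normal(11/76, 12/19)

mu_0=11/76, tau_0^2=12/19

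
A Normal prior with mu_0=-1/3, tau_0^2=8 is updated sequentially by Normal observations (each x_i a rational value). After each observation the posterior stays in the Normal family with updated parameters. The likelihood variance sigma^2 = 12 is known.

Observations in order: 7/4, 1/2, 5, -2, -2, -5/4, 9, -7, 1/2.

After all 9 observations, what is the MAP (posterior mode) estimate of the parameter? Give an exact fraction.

8/21

obs 1: x=7/4 → posterior Normal(1/2, 24/5)
obs 2: x=1/2 → posterior Normal(1/2, 24/7)
obs 3: x=5 → posterior Normal(3/2, 8/3)
obs 4: x=-2 → posterior Normal(19/22, 24/11)
obs 5: x=-2 → posterior Normal(11/26, 24/13)
obs 6: x=-5/4 → posterior Normal(1/5, 8/5)
obs 7: x=9 → posterior Normal(21/17, 24/17)
obs 8: x=-7 → posterior Normal(7/19, 24/19)
obs 9: x=1/2 → posterior Normal(8/21, 8/7)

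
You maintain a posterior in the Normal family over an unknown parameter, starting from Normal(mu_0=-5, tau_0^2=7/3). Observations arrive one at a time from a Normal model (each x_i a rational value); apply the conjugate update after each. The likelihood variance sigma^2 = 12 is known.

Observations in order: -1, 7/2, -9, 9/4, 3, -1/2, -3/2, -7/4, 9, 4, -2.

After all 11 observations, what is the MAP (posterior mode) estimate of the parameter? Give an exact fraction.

-138/113

obs 1: x=-1 → posterior Normal(-187/43, 84/43)
obs 2: x=7/2 → posterior Normal(-13/4, 42/25)
obs 3: x=-9 → posterior Normal(-451/114, 28/19)
obs 4: x=9/4 → posterior Normal(-839/256, 21/16)
obs 5: x=3 → posterior Normal(-755/284, 84/71)
obs 6: x=-1/2 → posterior Normal(-769/312, 14/13)
obs 7: x=-3/2 → posterior Normal(-811/340, 84/85)
obs 8: x=-7/4 → posterior Normal(-215/92, 21/23)
obs 9: x=9 → posterior Normal(-152/99, 28/33)
obs 10: x=4 → posterior Normal(-62/53, 42/53)
obs 11: x=-2 → posterior Normal(-138/113, 84/113)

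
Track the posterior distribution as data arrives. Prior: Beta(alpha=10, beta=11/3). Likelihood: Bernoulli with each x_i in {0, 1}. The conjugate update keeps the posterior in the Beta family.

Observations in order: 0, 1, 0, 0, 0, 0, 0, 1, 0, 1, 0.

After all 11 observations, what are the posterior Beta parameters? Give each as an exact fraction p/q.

obs 1: x=0 → posterior Beta(10, 14/3)
obs 2: x=1 → posterior Beta(11, 14/3)
obs 3: x=0 → posterior Beta(11, 17/3)
obs 4: x=0 → posterior Beta(11, 20/3)
obs 5: x=0 → posterior Beta(11, 23/3)
obs 6: x=0 → posterior Beta(11, 26/3)
obs 7: x=0 → posterior Beta(11, 29/3)
obs 8: x=1 → posterior Beta(12, 29/3)
obs 9: x=0 → posterior Beta(12, 32/3)
obs 10: x=1 → posterior Beta(13, 32/3)
obs 11: x=0 → posterior Beta(13, 35/3)

alpha=13, beta=35/3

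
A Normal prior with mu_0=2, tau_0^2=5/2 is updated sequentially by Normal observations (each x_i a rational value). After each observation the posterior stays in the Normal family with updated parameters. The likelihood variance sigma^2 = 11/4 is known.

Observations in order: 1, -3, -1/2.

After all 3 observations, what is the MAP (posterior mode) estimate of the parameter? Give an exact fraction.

obs 1: x=1 → posterior Normal(32/21, 55/42)
obs 2: x=-3 → posterior Normal(2/31, 55/62)
obs 3: x=-1/2 → posterior Normal(-3/41, 55/82)

-3/41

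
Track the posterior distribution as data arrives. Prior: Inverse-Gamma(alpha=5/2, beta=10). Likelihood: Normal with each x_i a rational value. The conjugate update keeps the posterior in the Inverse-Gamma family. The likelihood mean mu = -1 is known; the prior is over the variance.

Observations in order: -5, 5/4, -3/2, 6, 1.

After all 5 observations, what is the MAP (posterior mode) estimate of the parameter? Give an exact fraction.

obs 1: x=-5 → posterior Inverse-Gamma(3, 18)
obs 2: x=5/4 → posterior Inverse-Gamma(7/2, 657/32)
obs 3: x=-3/2 → posterior Inverse-Gamma(4, 661/32)
obs 4: x=6 → posterior Inverse-Gamma(9/2, 1445/32)
obs 5: x=1 → posterior Inverse-Gamma(5, 1509/32)

503/64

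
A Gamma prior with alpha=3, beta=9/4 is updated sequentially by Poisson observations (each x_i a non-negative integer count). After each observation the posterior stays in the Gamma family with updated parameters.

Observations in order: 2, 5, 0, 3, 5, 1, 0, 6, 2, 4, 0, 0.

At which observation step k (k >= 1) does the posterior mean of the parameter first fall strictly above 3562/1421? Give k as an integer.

obs 1: x=2 → posterior Gamma(5, 13/4)
obs 2: x=5 → posterior Gamma(10, 17/4)
obs 3: x=0 → posterior Gamma(10, 21/4)
obs 4: x=3 → posterior Gamma(13, 25/4)
obs 5: x=5 → posterior Gamma(18, 29/4)
obs 6: x=1 → posterior Gamma(19, 33/4)
obs 7: x=0 → posterior Gamma(19, 37/4)
obs 8: x=6 → posterior Gamma(25, 41/4)
obs 9: x=2 → posterior Gamma(27, 45/4)
obs 10: x=4 → posterior Gamma(31, 49/4)
obs 11: x=0 → posterior Gamma(31, 53/4)
obs 12: x=0 → posterior Gamma(31, 57/4)

k = 10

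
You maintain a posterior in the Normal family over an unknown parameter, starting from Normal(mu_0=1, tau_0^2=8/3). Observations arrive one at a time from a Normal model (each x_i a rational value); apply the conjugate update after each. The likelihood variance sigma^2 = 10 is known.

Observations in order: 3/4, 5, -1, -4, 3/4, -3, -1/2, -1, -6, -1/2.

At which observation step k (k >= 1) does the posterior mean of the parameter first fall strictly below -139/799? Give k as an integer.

obs 1: x=3/4 → posterior Normal(18/19, 40/19)
obs 2: x=5 → posterior Normal(38/23, 40/23)
obs 3: x=-1 → posterior Normal(34/27, 40/27)
obs 4: x=-4 → posterior Normal(18/31, 40/31)
obs 5: x=3/4 → posterior Normal(3/5, 8/7)
obs 6: x=-3 → posterior Normal(3/13, 40/39)
obs 7: x=-1/2 → posterior Normal(7/43, 40/43)
obs 8: x=-1 → posterior Normal(3/47, 40/47)
obs 9: x=-6 → posterior Normal(-7/17, 40/51)
obs 10: x=-1/2 → posterior Normal(-23/55, 8/11)

k = 9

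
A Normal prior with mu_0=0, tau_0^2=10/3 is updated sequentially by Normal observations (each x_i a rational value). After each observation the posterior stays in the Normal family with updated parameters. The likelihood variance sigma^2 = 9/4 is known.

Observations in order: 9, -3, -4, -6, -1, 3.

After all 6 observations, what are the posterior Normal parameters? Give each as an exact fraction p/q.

mu_0=-80/267, tau_0^2=30/89

obs 1: x=9 → posterior Normal(360/67, 90/67)
obs 2: x=-3 → posterior Normal(240/107, 90/107)
obs 3: x=-4 → posterior Normal(80/147, 30/49)
obs 4: x=-6 → posterior Normal(-160/187, 90/187)
obs 5: x=-1 → posterior Normal(-200/227, 90/227)
obs 6: x=3 → posterior Normal(-80/267, 30/89)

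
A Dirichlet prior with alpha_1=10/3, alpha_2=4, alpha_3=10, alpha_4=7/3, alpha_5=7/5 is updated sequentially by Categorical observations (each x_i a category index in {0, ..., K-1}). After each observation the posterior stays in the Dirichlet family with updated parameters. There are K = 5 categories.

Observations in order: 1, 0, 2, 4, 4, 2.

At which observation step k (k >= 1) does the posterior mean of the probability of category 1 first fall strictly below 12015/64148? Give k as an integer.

obs 1: x=1 → posterior Dirichlet(10/3, 5, 10, 7/3, 7/5)
obs 2: x=0 → posterior Dirichlet(13/3, 5, 10, 7/3, 7/5)
obs 3: x=2 → posterior Dirichlet(13/3, 5, 11, 7/3, 7/5)
obs 4: x=4 → posterior Dirichlet(13/3, 5, 11, 7/3, 12/5)
obs 5: x=4 → posterior Dirichlet(13/3, 5, 11, 7/3, 17/5)
obs 6: x=2 → posterior Dirichlet(13/3, 5, 12, 7/3, 17/5)

k = 6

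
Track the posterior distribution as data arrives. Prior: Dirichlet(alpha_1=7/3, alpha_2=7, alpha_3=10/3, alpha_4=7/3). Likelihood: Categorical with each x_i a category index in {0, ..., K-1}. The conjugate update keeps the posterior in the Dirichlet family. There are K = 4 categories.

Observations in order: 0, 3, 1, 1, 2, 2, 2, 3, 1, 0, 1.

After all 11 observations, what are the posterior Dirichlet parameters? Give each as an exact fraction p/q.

alpha_1=13/3, alpha_2=11, alpha_3=19/3, alpha_4=13/3

obs 1: x=0 → posterior Dirichlet(10/3, 7, 10/3, 7/3)
obs 2: x=3 → posterior Dirichlet(10/3, 7, 10/3, 10/3)
obs 3: x=1 → posterior Dirichlet(10/3, 8, 10/3, 10/3)
obs 4: x=1 → posterior Dirichlet(10/3, 9, 10/3, 10/3)
obs 5: x=2 → posterior Dirichlet(10/3, 9, 13/3, 10/3)
obs 6: x=2 → posterior Dirichlet(10/3, 9, 16/3, 10/3)
obs 7: x=2 → posterior Dirichlet(10/3, 9, 19/3, 10/3)
obs 8: x=3 → posterior Dirichlet(10/3, 9, 19/3, 13/3)
obs 9: x=1 → posterior Dirichlet(10/3, 10, 19/3, 13/3)
obs 10: x=0 → posterior Dirichlet(13/3, 10, 19/3, 13/3)
obs 11: x=1 → posterior Dirichlet(13/3, 11, 19/3, 13/3)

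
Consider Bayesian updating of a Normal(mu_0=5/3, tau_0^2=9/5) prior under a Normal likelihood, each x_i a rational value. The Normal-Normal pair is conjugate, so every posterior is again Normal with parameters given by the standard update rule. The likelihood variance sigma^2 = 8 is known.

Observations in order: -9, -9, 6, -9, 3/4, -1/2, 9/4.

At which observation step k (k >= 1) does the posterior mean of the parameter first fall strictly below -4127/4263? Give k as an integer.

k = 2

obs 1: x=-9 → posterior Normal(-43/147, 72/49)
obs 2: x=-9 → posterior Normal(-143/87, 36/29)
obs 3: x=6 → posterior Normal(-124/201, 72/67)
obs 4: x=-9 → posterior Normal(-367/228, 18/19)
obs 5: x=3/4 → posterior Normal(-1387/1020, 72/85)
obs 6: x=-1/2 → posterior Normal(-1441/1128, 36/47)
obs 7: x=9/4 → posterior Normal(-599/618, 72/103)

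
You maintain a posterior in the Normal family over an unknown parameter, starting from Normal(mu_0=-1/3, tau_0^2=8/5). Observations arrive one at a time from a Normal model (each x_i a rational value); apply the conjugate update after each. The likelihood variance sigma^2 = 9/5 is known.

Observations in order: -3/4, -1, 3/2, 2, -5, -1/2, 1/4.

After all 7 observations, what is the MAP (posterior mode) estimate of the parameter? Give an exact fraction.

obs 1: x=-3/4 → posterior Normal(-9/17, 72/85)
obs 2: x=-1 → posterior Normal(-17/25, 72/125)
obs 3: x=3/2 → posterior Normal(-5/33, 24/55)
obs 4: x=2 → posterior Normal(11/41, 72/205)
obs 5: x=-5 → posterior Normal(-29/49, 72/245)
obs 6: x=-1/2 → posterior Normal(-11/19, 24/95)
obs 7: x=1/4 → posterior Normal(-31/65, 72/325)

-31/65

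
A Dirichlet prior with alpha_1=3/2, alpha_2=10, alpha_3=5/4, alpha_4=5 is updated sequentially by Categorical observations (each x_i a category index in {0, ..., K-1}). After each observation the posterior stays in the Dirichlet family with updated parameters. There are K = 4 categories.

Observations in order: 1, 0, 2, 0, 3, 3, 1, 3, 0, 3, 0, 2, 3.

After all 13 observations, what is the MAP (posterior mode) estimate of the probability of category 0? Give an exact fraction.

18/107

obs 1: x=1 → posterior Dirichlet(3/2, 11, 5/4, 5)
obs 2: x=0 → posterior Dirichlet(5/2, 11, 5/4, 5)
obs 3: x=2 → posterior Dirichlet(5/2, 11, 9/4, 5)
obs 4: x=0 → posterior Dirichlet(7/2, 11, 9/4, 5)
obs 5: x=3 → posterior Dirichlet(7/2, 11, 9/4, 6)
obs 6: x=3 → posterior Dirichlet(7/2, 11, 9/4, 7)
obs 7: x=1 → posterior Dirichlet(7/2, 12, 9/4, 7)
obs 8: x=3 → posterior Dirichlet(7/2, 12, 9/4, 8)
obs 9: x=0 → posterior Dirichlet(9/2, 12, 9/4, 8)
obs 10: x=3 → posterior Dirichlet(9/2, 12, 9/4, 9)
obs 11: x=0 → posterior Dirichlet(11/2, 12, 9/4, 9)
obs 12: x=2 → posterior Dirichlet(11/2, 12, 13/4, 9)
obs 13: x=3 → posterior Dirichlet(11/2, 12, 13/4, 10)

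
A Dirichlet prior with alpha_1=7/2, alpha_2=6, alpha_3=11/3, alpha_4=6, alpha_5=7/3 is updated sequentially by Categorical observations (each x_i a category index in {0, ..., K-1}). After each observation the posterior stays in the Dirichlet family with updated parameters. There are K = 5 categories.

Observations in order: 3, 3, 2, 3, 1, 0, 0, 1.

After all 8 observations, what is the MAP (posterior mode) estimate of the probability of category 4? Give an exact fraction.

obs 1: x=3 → posterior Dirichlet(7/2, 6, 11/3, 7, 7/3)
obs 2: x=3 → posterior Dirichlet(7/2, 6, 11/3, 8, 7/3)
obs 3: x=2 → posterior Dirichlet(7/2, 6, 14/3, 8, 7/3)
obs 4: x=3 → posterior Dirichlet(7/2, 6, 14/3, 9, 7/3)
obs 5: x=1 → posterior Dirichlet(7/2, 7, 14/3, 9, 7/3)
obs 6: x=0 → posterior Dirichlet(9/2, 7, 14/3, 9, 7/3)
obs 7: x=0 → posterior Dirichlet(11/2, 7, 14/3, 9, 7/3)
obs 8: x=1 → posterior Dirichlet(11/2, 8, 14/3, 9, 7/3)

8/147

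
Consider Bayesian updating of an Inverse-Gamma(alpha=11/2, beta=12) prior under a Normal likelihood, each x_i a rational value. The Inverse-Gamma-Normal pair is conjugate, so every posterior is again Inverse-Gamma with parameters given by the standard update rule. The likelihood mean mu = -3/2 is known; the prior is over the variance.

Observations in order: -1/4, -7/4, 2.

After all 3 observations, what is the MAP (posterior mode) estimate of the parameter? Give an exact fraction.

obs 1: x=-1/4 → posterior Inverse-Gamma(6, 409/32)
obs 2: x=-7/4 → posterior Inverse-Gamma(13/2, 205/16)
obs 3: x=2 → posterior Inverse-Gamma(7, 303/16)

303/128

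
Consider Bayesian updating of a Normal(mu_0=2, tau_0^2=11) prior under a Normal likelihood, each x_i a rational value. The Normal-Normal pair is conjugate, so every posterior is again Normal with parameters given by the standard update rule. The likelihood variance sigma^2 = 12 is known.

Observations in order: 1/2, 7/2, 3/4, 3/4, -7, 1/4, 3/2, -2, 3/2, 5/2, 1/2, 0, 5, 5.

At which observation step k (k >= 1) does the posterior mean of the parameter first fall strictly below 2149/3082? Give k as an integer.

obs 1: x=1/2 → posterior Normal(59/46, 132/23)
obs 2: x=7/2 → posterior Normal(2, 66/17)
obs 3: x=3/4 → posterior Normal(61/36, 44/15)
obs 4: x=3/4 → posterior Normal(169/112, 33/14)
obs 5: x=-7 → posterior Normal(15/134, 132/67)
obs 6: x=1/4 → posterior Normal(41/312, 22/13)
obs 7: x=3/2 → posterior Normal(107/356, 132/89)
obs 8: x=-2 → posterior Normal(19/400, 33/25)
obs 9: x=3/2 → posterior Normal(85/444, 44/37)
obs 10: x=5/2 → posterior Normal(195/488, 66/61)
obs 11: x=1/2 → posterior Normal(31/76, 132/133)
obs 12: x=0 → posterior Normal(217/576, 11/12)
obs 13: x=5 → posterior Normal(437/620, 132/155)
obs 14: x=5 → posterior Normal(657/664, 66/83)

k = 5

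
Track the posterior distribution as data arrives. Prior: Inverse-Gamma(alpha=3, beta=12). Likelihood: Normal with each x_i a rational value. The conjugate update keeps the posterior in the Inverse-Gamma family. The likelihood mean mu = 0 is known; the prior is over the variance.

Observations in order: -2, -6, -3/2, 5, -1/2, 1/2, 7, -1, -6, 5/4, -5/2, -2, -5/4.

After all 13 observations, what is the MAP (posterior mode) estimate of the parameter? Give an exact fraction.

1529/168

obs 1: x=-2 → posterior Inverse-Gamma(7/2, 14)
obs 2: x=-6 → posterior Inverse-Gamma(4, 32)
obs 3: x=-3/2 → posterior Inverse-Gamma(9/2, 265/8)
obs 4: x=5 → posterior Inverse-Gamma(5, 365/8)
obs 5: x=-1/2 → posterior Inverse-Gamma(11/2, 183/4)
obs 6: x=1/2 → posterior Inverse-Gamma(6, 367/8)
obs 7: x=7 → posterior Inverse-Gamma(13/2, 563/8)
obs 8: x=-1 → posterior Inverse-Gamma(7, 567/8)
obs 9: x=-6 → posterior Inverse-Gamma(15/2, 711/8)
obs 10: x=5/4 → posterior Inverse-Gamma(8, 2869/32)
obs 11: x=-5/2 → posterior Inverse-Gamma(17/2, 2969/32)
obs 12: x=-2 → posterior Inverse-Gamma(9, 3033/32)
obs 13: x=-5/4 → posterior Inverse-Gamma(19/2, 1529/16)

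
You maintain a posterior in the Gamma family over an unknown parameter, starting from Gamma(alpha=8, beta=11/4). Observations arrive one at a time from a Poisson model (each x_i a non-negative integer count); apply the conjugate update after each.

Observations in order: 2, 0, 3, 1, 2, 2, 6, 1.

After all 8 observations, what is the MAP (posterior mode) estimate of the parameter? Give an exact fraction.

96/43

obs 1: x=2 → posterior Gamma(10, 15/4)
obs 2: x=0 → posterior Gamma(10, 19/4)
obs 3: x=3 → posterior Gamma(13, 23/4)
obs 4: x=1 → posterior Gamma(14, 27/4)
obs 5: x=2 → posterior Gamma(16, 31/4)
obs 6: x=2 → posterior Gamma(18, 35/4)
obs 7: x=6 → posterior Gamma(24, 39/4)
obs 8: x=1 → posterior Gamma(25, 43/4)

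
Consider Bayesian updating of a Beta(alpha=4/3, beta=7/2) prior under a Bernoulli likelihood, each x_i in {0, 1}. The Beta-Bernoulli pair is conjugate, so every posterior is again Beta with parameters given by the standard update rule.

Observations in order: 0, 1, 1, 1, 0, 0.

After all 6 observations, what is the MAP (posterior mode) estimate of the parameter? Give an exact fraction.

20/53

obs 1: x=0 → posterior Beta(4/3, 9/2)
obs 2: x=1 → posterior Beta(7/3, 9/2)
obs 3: x=1 → posterior Beta(10/3, 9/2)
obs 4: x=1 → posterior Beta(13/3, 9/2)
obs 5: x=0 → posterior Beta(13/3, 11/2)
obs 6: x=0 → posterior Beta(13/3, 13/2)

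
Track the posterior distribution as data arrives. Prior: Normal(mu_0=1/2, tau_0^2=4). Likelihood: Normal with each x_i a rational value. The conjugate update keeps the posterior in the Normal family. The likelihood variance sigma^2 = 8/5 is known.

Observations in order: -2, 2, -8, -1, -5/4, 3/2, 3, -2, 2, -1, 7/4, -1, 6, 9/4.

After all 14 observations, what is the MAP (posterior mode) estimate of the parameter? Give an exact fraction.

obs 1: x=-2 → posterior Normal(-9/7, 8/7)
obs 2: x=2 → posterior Normal(1/12, 2/3)
obs 3: x=-8 → posterior Normal(-39/17, 8/17)
obs 4: x=-1 → posterior Normal(-2, 4/11)
obs 5: x=-5/4 → posterior Normal(-67/36, 8/27)
obs 6: x=3/2 → posterior Normal(-171/128, 1/4)
obs 7: x=3 → posterior Normal(-3/4, 8/37)
obs 8: x=-2 → posterior Normal(-151/168, 4/21)
obs 9: x=2 → posterior Normal(-111/188, 8/47)
obs 10: x=-1 → posterior Normal(-131/208, 2/13)
obs 11: x=7/4 → posterior Normal(-8/19, 8/57)
obs 12: x=-1 → posterior Normal(-29/62, 4/31)
obs 13: x=6 → posterior Normal(1/67, 8/67)
obs 14: x=9/4 → posterior Normal(49/288, 1/9)

49/288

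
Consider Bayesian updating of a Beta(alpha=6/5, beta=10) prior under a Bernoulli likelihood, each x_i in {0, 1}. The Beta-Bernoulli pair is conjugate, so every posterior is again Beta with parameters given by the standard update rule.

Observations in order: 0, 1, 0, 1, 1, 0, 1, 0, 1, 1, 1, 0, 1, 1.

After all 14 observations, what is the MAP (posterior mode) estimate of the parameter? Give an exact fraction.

23/58

obs 1: x=0 → posterior Beta(6/5, 11)
obs 2: x=1 → posterior Beta(11/5, 11)
obs 3: x=0 → posterior Beta(11/5, 12)
obs 4: x=1 → posterior Beta(16/5, 12)
obs 5: x=1 → posterior Beta(21/5, 12)
obs 6: x=0 → posterior Beta(21/5, 13)
obs 7: x=1 → posterior Beta(26/5, 13)
obs 8: x=0 → posterior Beta(26/5, 14)
obs 9: x=1 → posterior Beta(31/5, 14)
obs 10: x=1 → posterior Beta(36/5, 14)
obs 11: x=1 → posterior Beta(41/5, 14)
obs 12: x=0 → posterior Beta(41/5, 15)
obs 13: x=1 → posterior Beta(46/5, 15)
obs 14: x=1 → posterior Beta(51/5, 15)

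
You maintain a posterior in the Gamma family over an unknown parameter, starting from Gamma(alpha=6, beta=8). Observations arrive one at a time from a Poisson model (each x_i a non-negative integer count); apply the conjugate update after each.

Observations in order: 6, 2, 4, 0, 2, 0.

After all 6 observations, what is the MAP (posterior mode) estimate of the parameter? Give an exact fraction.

19/14

obs 1: x=6 → posterior Gamma(12, 9)
obs 2: x=2 → posterior Gamma(14, 10)
obs 3: x=4 → posterior Gamma(18, 11)
obs 4: x=0 → posterior Gamma(18, 12)
obs 5: x=2 → posterior Gamma(20, 13)
obs 6: x=0 → posterior Gamma(20, 14)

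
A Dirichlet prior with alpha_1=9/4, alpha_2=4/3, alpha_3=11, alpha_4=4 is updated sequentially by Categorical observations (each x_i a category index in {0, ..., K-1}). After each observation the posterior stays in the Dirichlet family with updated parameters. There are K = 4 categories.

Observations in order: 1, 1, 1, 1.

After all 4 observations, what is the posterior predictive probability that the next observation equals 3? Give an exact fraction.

48/271

obs 1: x=1 → posterior Dirichlet(9/4, 7/3, 11, 4)
obs 2: x=1 → posterior Dirichlet(9/4, 10/3, 11, 4)
obs 3: x=1 → posterior Dirichlet(9/4, 13/3, 11, 4)
obs 4: x=1 → posterior Dirichlet(9/4, 16/3, 11, 4)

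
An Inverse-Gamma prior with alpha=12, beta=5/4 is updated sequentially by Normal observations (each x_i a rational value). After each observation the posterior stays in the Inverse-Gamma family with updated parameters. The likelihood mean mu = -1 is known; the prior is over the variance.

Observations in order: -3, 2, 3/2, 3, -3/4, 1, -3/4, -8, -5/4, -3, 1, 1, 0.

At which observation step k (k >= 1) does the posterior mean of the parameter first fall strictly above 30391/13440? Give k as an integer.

obs 1: x=-3 → posterior Inverse-Gamma(25/2, 13/4)
obs 2: x=2 → posterior Inverse-Gamma(13, 31/4)
obs 3: x=3/2 → posterior Inverse-Gamma(27/2, 87/8)
obs 4: x=3 → posterior Inverse-Gamma(14, 151/8)
obs 5: x=-3/4 → posterior Inverse-Gamma(29/2, 605/32)
obs 6: x=1 → posterior Inverse-Gamma(15, 669/32)
obs 7: x=-3/4 → posterior Inverse-Gamma(31/2, 335/16)
obs 8: x=-8 → posterior Inverse-Gamma(16, 727/16)
obs 9: x=-5/4 → posterior Inverse-Gamma(33/2, 1455/32)
obs 10: x=-3 → posterior Inverse-Gamma(17, 1519/32)
obs 11: x=1 → posterior Inverse-Gamma(35/2, 1583/32)
obs 12: x=1 → posterior Inverse-Gamma(18, 1647/32)
obs 13: x=0 → posterior Inverse-Gamma(37/2, 1663/32)

k = 8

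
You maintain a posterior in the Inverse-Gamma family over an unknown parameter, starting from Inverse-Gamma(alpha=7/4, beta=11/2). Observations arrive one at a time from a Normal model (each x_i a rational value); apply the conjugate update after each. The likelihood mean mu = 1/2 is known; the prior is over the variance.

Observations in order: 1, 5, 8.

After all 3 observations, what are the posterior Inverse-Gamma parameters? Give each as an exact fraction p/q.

alpha=13/4, beta=351/8

obs 1: x=1 → posterior Inverse-Gamma(9/4, 45/8)
obs 2: x=5 → posterior Inverse-Gamma(11/4, 63/4)
obs 3: x=8 → posterior Inverse-Gamma(13/4, 351/8)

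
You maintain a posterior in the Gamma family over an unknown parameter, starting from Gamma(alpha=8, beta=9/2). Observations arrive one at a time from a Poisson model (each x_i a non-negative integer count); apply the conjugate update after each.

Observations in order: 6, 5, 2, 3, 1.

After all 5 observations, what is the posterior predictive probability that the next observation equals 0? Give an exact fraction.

obs 1: x=6 → posterior Gamma(14, 11/2)
obs 2: x=5 → posterior Gamma(19, 13/2)
obs 3: x=2 → posterior Gamma(21, 15/2)
obs 4: x=3 → posterior Gamma(24, 17/2)
obs 5: x=1 → posterior Gamma(25, 19/2)

93076495688256089536609610280499/1136272165922724266740722458520501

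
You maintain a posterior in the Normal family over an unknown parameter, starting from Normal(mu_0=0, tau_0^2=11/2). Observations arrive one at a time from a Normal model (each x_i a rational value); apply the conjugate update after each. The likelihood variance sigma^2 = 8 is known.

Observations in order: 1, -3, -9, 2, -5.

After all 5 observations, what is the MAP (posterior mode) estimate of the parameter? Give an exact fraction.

-154/71

obs 1: x=1 → posterior Normal(11/27, 88/27)
obs 2: x=-3 → posterior Normal(-11/19, 44/19)
obs 3: x=-9 → posterior Normal(-121/49, 88/49)
obs 4: x=2 → posterior Normal(-33/20, 22/15)
obs 5: x=-5 → posterior Normal(-154/71, 88/71)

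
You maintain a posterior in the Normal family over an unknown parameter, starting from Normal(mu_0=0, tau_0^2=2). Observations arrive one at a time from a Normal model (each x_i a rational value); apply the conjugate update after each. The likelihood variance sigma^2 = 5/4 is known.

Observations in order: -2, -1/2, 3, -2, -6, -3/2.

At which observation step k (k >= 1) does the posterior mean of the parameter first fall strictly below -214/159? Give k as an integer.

obs 1: x=-2 → posterior Normal(-16/13, 10/13)
obs 2: x=-1/2 → posterior Normal(-20/21, 10/21)
obs 3: x=3 → posterior Normal(4/29, 10/29)
obs 4: x=-2 → posterior Normal(-12/37, 10/37)
obs 5: x=-6 → posterior Normal(-4/3, 2/9)
obs 6: x=-3/2 → posterior Normal(-72/53, 10/53)

k = 6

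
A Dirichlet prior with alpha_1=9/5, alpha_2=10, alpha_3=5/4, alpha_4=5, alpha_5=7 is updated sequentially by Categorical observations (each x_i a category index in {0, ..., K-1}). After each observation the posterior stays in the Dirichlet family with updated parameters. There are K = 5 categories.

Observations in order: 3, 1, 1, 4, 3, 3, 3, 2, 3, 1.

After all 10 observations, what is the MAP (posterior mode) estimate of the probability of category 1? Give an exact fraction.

obs 1: x=3 → posterior Dirichlet(9/5, 10, 5/4, 6, 7)
obs 2: x=1 → posterior Dirichlet(9/5, 11, 5/4, 6, 7)
obs 3: x=1 → posterior Dirichlet(9/5, 12, 5/4, 6, 7)
obs 4: x=4 → posterior Dirichlet(9/5, 12, 5/4, 6, 8)
obs 5: x=3 → posterior Dirichlet(9/5, 12, 5/4, 7, 8)
obs 6: x=3 → posterior Dirichlet(9/5, 12, 5/4, 8, 8)
obs 7: x=3 → posterior Dirichlet(9/5, 12, 5/4, 9, 8)
obs 8: x=2 → posterior Dirichlet(9/5, 12, 9/4, 9, 8)
obs 9: x=3 → posterior Dirichlet(9/5, 12, 9/4, 10, 8)
obs 10: x=1 → posterior Dirichlet(9/5, 13, 9/4, 10, 8)

240/601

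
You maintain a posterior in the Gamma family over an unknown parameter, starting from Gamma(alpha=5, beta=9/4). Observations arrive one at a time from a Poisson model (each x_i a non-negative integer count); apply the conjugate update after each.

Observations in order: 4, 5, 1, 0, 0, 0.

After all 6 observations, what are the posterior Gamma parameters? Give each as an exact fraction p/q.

alpha=15, beta=33/4

obs 1: x=4 → posterior Gamma(9, 13/4)
obs 2: x=5 → posterior Gamma(14, 17/4)
obs 3: x=1 → posterior Gamma(15, 21/4)
obs 4: x=0 → posterior Gamma(15, 25/4)
obs 5: x=0 → posterior Gamma(15, 29/4)
obs 6: x=0 → posterior Gamma(15, 33/4)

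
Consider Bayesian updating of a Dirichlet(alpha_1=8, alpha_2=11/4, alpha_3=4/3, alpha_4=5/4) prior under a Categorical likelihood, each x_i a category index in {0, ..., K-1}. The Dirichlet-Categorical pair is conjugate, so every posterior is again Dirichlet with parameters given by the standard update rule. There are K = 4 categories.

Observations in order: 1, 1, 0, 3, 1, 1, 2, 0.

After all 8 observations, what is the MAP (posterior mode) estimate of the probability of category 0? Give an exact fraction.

obs 1: x=1 → posterior Dirichlet(8, 15/4, 4/3, 5/4)
obs 2: x=1 → posterior Dirichlet(8, 19/4, 4/3, 5/4)
obs 3: x=0 → posterior Dirichlet(9, 19/4, 4/3, 5/4)
obs 4: x=3 → posterior Dirichlet(9, 19/4, 4/3, 9/4)
obs 5: x=1 → posterior Dirichlet(9, 23/4, 4/3, 9/4)
obs 6: x=1 → posterior Dirichlet(9, 27/4, 4/3, 9/4)
obs 7: x=2 → posterior Dirichlet(9, 27/4, 7/3, 9/4)
obs 8: x=0 → posterior Dirichlet(10, 27/4, 7/3, 9/4)

27/52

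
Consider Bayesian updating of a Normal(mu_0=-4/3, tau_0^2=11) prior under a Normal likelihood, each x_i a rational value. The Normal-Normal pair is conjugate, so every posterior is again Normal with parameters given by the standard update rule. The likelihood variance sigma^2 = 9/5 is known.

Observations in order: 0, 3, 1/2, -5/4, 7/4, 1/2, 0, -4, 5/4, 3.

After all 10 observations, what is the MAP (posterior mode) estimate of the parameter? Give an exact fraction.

obs 1: x=0 → posterior Normal(-3/16, 99/64)
obs 2: x=3 → posterior Normal(9/7, 99/119)
obs 3: x=1/2 → posterior Normal(361/348, 33/58)
obs 4: x=-5/4 → posterior Normal(447/916, 99/229)
obs 5: x=7/4 → posterior Normal(52/71, 99/284)
obs 6: x=1/2 → posterior Normal(157/226, 33/113)
obs 7: x=0 → posterior Normal(471/788, 99/394)
obs 8: x=-4 → posterior Normal(31/898, 99/449)
obs 9: x=5/4 → posterior Normal(337/2016, 11/56)
obs 10: x=3 → posterior Normal(997/2236, 99/559)

997/2236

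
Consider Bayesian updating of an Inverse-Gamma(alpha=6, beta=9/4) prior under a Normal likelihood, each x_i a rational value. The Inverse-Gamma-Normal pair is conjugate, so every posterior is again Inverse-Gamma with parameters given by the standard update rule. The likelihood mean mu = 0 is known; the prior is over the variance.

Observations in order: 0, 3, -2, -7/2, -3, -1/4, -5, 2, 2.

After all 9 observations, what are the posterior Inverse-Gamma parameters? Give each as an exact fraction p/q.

alpha=21/2, beta=1149/32

obs 1: x=0 → posterior Inverse-Gamma(13/2, 9/4)
obs 2: x=3 → posterior Inverse-Gamma(7, 27/4)
obs 3: x=-2 → posterior Inverse-Gamma(15/2, 35/4)
obs 4: x=-7/2 → posterior Inverse-Gamma(8, 119/8)
obs 5: x=-3 → posterior Inverse-Gamma(17/2, 155/8)
obs 6: x=-1/4 → posterior Inverse-Gamma(9, 621/32)
obs 7: x=-5 → posterior Inverse-Gamma(19/2, 1021/32)
obs 8: x=2 → posterior Inverse-Gamma(10, 1085/32)
obs 9: x=2 → posterior Inverse-Gamma(21/2, 1149/32)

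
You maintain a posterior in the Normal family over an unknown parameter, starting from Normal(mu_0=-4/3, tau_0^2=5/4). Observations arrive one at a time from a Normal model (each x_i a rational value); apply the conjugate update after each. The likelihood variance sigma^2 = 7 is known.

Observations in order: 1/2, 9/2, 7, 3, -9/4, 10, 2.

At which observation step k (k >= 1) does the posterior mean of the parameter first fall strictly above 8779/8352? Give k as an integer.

obs 1: x=1/2 → posterior Normal(-19/18, 35/33)
obs 2: x=9/2 → posterior Normal(-37/114, 35/38)
obs 3: x=7 → posterior Normal(68/129, 35/43)
obs 4: x=3 → posterior Normal(113/144, 35/48)
obs 5: x=-9/4 → posterior Normal(317/636, 35/53)
obs 6: x=10 → posterior Normal(917/696, 35/58)
obs 7: x=2 → posterior Normal(1037/756, 5/9)

k = 6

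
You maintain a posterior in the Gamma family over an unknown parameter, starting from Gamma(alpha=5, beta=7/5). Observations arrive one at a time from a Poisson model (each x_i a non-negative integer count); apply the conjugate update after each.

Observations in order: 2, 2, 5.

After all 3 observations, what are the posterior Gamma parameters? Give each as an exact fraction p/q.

obs 1: x=2 → posterior Gamma(7, 12/5)
obs 2: x=2 → posterior Gamma(9, 17/5)
obs 3: x=5 → posterior Gamma(14, 22/5)

alpha=14, beta=22/5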